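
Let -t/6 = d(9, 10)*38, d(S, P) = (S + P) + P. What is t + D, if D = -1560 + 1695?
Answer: -6477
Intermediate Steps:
d(S, P) = S + 2*P (d(S, P) = (P + S) + P = S + 2*P)
t = -6612 (t = -6*(9 + 2*10)*38 = -6*(9 + 20)*38 = -174*38 = -6*1102 = -6612)
D = 135
t + D = -6612 + 135 = -6477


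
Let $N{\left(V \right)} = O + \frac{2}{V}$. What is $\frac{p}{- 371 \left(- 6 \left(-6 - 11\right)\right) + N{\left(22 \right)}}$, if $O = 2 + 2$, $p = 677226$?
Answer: $- \frac{2483162}{138739} \approx -17.898$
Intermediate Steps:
$O = 4$
$N{\left(V \right)} = 4 + \frac{2}{V}$
$\frac{p}{- 371 \left(- 6 \left(-6 - 11\right)\right) + N{\left(22 \right)}} = \frac{677226}{- 371 \left(- 6 \left(-6 - 11\right)\right) + \left(4 + \frac{2}{22}\right)} = \frac{677226}{- 371 \left(\left(-6\right) \left(-17\right)\right) + \left(4 + 2 \cdot \frac{1}{22}\right)} = \frac{677226}{\left(-371\right) 102 + \left(4 + \frac{1}{11}\right)} = \frac{677226}{-37842 + \frac{45}{11}} = \frac{677226}{- \frac{416217}{11}} = 677226 \left(- \frac{11}{416217}\right) = - \frac{2483162}{138739}$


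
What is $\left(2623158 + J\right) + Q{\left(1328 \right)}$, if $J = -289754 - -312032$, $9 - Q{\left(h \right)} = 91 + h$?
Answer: $2644026$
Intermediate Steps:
$Q{\left(h \right)} = -82 - h$ ($Q{\left(h \right)} = 9 - \left(91 + h\right) = -82 - h$)
$J = 22278$ ($J = -289754 + 312032 = 22278$)
$\left(2623158 + J\right) + Q{\left(1328 \right)} = \left(2623158 + 22278\right) - 1410 = 2645436 - 1410 = 2644026$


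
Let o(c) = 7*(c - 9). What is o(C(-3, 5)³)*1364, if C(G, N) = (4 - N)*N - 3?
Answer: -4974508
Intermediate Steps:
C(G, N) = -3 + N*(4 - N) (C(G, N) = N*(4 - N) - 3 = -3 + N*(4 - N))
o(c) = -63 + 7*c (o(c) = 7*(-9 + c) = -63 + 7*c)
o(C(-3, 5)³)*1364 = (-63 + 7*(-3 - 1*5² + 4*5)³)*1364 = (-63 + 7*(-3 - 1*25 + 20)³)*1364 = (-63 + 7*(-3 - 25 + 20)³)*1364 = (-63 + 7*(-8)³)*1364 = (-63 + 7*(-512))*1364 = (-63 - 3584)*1364 = -3647*1364 = -4974508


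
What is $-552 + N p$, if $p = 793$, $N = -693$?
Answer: $-550101$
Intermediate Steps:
$-552 + N p = -552 - 549549 = -550101$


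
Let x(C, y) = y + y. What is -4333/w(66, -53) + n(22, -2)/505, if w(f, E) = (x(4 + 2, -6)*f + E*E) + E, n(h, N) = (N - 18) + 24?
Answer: -2180309/991820 ≈ -2.1983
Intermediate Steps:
x(C, y) = 2*y
n(h, N) = 6 + N (n(h, N) = (-18 + N) + 24 = 6 + N)
w(f, E) = E + E² - 12*f (w(f, E) = ((2*(-6))*f + E*E) + E = (-12*f + E²) + E = (E² - 12*f) + E = E + E² - 12*f)
-4333/w(66, -53) + n(22, -2)/505 = -4333/(-53 + (-53)² - 12*66) + (6 - 2)/505 = -4333/(-53 + 2809 - 792) + 4*(1/505) = -4333/1964 + 4/505 = -2180309/991820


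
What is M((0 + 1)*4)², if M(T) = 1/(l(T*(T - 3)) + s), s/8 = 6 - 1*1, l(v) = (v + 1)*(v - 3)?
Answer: 1/2025 ≈ 0.00049383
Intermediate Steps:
l(v) = (1 + v)*(-3 + v)
s = 40 (s = 8*(6 - 1*1) = 8*(6 - 1) = 8*5 = 40)
M(T) = 1/(37 + T²*(-3 + T)² - 2*T*(-3 + T)) (M(T) = 1/((-3 + (T*(T - 3))² - 2*T*(T - 3)) + 40) = 1/((-3 + (T*(-3 + T))² - 2*T*(-3 + T)) + 40) = 1/((-3 + T²*(-3 + T)² - 2*T*(-3 + T)) + 40) = 1/(37 + T²*(-3 + T)² - 2*T*(-3 + T)))
M((0 + 1)*4)² = (1/(37 + ((0 + 1)*4)²*(-3 + (0 + 1)*4)² - 2*(0 + 1)*4*(-3 + (0 + 1)*4)))² = (1/(37 + (1*4)²*(-3 + 1*4)² - 2*1*4*(-3 + 1*4)))² = (1/(37 + 4²*(-3 + 4)² - 2*4*(-3 + 4)))² = (1/(37 + 16*1² - 2*4*1))² = (1/(37 + 16*1 - 8))² = (1/(37 + 16 - 8))² = (1/45)² = 1/2025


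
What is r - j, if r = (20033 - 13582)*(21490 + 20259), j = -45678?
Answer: 269368477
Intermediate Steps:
r = 269322799 (r = 6451*41749 = 269322799)
r - j = 269322799 - 1*(-45678) = 269322799 + 45678 = 269368477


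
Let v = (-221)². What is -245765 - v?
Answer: -294606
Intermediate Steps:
v = 48841
-245765 - v = -245765 - 1*48841 = -245765 - 48841 = -294606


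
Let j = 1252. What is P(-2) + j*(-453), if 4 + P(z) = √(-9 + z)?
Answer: -567160 + I*√11 ≈ -5.6716e+5 + 3.3166*I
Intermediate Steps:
P(z) = -4 + √(-9 + z)
P(-2) + j*(-453) = (-4 + √(-9 - 2)) + 1252*(-453) = (-4 + √(-11)) - 567156 = (-4 + I*√11) - 567156 = -567160 + I*√11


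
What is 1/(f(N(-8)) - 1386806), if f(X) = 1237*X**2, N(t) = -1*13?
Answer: -1/1177753 ≈ -8.4907e-7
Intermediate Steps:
N(t) = -13
1/(f(N(-8)) - 1386806) = 1/(1237*(-13)**2 - 1386806) = 1/(1237*169 - 1386806) = 1/(209053 - 1386806) = 1/(-1177753) = -1/1177753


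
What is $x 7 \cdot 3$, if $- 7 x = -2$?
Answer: $6$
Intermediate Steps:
$x = \frac{2}{7}$ ($x = \left(- \frac{1}{7}\right) \left(-2\right) = \frac{2}{7} \approx 0.28571$)
$x 7 \cdot 3 = \frac{2}{7} \cdot 7 \cdot 3 = 2 \cdot 3 = 6$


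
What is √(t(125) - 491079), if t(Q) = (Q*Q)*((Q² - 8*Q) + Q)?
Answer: √229977671 ≈ 15165.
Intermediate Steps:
t(Q) = Q²*(Q² - 7*Q)
√(t(125) - 491079) = √(125³*(-7 + 125) - 491079) = √(1953125*118 - 491079) = √(230468750 - 491079) = √229977671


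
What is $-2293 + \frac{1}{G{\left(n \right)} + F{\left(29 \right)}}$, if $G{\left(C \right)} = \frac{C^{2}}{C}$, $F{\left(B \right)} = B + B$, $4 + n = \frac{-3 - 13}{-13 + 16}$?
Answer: $- \frac{334775}{146} \approx -2293.0$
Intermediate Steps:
$n = - \frac{28}{3}$ ($n = -4 + \frac{-3 - 13}{-13 + 16} = -4 - \frac{16}{3} = - \frac{28}{3} \approx -9.3333$)
$F{\left(B \right)} = 2 B$
$G{\left(C \right)} = C$
$-2293 + \frac{1}{G{\left(n \right)} + F{\left(29 \right)}} = -2293 + \frac{1}{- \frac{28}{3} + 2 \cdot 29} = -2293 + \frac{1}{- \frac{28}{3} + 58} = -2293 + \frac{1}{\frac{146}{3}} = -2293 + \frac{3}{146} = - \frac{334775}{146}$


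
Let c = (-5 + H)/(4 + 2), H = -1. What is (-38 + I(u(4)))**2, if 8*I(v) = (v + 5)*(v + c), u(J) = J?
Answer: 76729/64 ≈ 1198.9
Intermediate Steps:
c = -1 (c = (-5 - 1)/(4 + 2) = -6/6 = -6*1/6 = -1)
I(v) = (-1 + v)*(5 + v)/8 (I(v) = ((v + 5)*(v - 1))/8 = ((5 + v)*(-1 + v))/8 = ((-1 + v)*(5 + v))/8 = (-1 + v)*(5 + v)/8)
(-38 + I(u(4)))**2 = (-38 + (-5/8 + (1/2)*4 + (1/8)*4**2))**2 = (-38 + (-5/8 + 2 + (1/8)*16))**2 = (-38 + (-5/8 + 2 + 2))**2 = (-38 + 27/8)**2 = (-277/8)**2 = 76729/64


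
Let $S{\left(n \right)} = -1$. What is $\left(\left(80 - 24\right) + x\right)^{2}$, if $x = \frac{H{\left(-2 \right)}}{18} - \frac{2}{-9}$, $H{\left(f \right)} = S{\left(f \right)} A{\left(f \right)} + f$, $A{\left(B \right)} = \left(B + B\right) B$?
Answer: $\frac{27889}{9} \approx 3098.8$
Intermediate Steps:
$A{\left(B \right)} = 2 B^{2}$ ($A{\left(B \right)} = 2 B B = 2 B^{2}$)
$H{\left(f \right)} = f - 2 f^{2}$ ($H{\left(f \right)} = - 2 f^{2} + f = f - 2 f^{2}$)
$x = - \frac{1}{3}$ ($x = \frac{\left(-2\right) \left(1 - -4\right)}{18} - \frac{2}{-9} = - 2 \left(1 + 4\right) \frac{1}{18} - - \frac{2}{9} = \left(-2\right) 5 \cdot \frac{1}{18} + \frac{2}{9} = \left(-10\right) \frac{1}{18} + \frac{2}{9} = - \frac{5}{9} + \frac{2}{9} = - \frac{1}{3} \approx -0.33333$)
$\left(\left(80 - 24\right) + x\right)^{2} = \left(\left(80 - 24\right) - \frac{1}{3}\right)^{2} = \left(56 - \frac{1}{3}\right)^{2} = \left(\frac{167}{3}\right)^{2} = \frac{27889}{9}$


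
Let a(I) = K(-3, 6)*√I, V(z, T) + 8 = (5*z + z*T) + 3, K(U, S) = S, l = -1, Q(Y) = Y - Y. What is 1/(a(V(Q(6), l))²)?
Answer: -1/180 ≈ -0.0055556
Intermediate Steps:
Q(Y) = 0
V(z, T) = -5 + 5*z + T*z (V(z, T) = -8 + ((5*z + z*T) + 3) = -8 + ((5*z + T*z) + 3) = -8 + (3 + 5*z + T*z) = -5 + 5*z + T*z)
a(I) = 6*√I
1/(a(V(Q(6), l))²) = 1/((6*√(-5 + 5*0 - 1*0))²) = 1/((6*√(-5 + 0 + 0))²) = 1/((6*√(-5))²) = 1/((6*(I*√5))²) = 1/((6*I*√5)²) = 1/(-180) = -1/180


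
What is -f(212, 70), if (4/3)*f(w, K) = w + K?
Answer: -423/2 ≈ -211.50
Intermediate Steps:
f(w, K) = 3*K/4 + 3*w/4 (f(w, K) = 3*(w + K)/4 = 3*(K + w)/4 = 3*K/4 + 3*w/4)
-f(212, 70) = -((¾)*70 + (¾)*212) = -(105/2 + 159) = -1*423/2 = -423/2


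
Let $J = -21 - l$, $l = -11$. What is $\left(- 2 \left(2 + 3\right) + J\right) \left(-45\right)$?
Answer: $900$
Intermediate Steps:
$J = -10$ ($J = -21 - -11 = -21 + 11 = -10$)
$\left(- 2 \left(2 + 3\right) + J\right) \left(-45\right) = \left(- 2 \left(2 + 3\right) - 10\right) \left(-45\right) = \left(\left(-2\right) 5 - 10\right) \left(-45\right) = \left(-10 - 10\right) \left(-45\right) = \left(-20\right) \left(-45\right) = 900$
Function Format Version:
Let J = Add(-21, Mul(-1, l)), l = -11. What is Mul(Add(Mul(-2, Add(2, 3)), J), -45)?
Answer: 900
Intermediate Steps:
J = -10 (J = Add(-21, Mul(-1, -11)) = Add(-21, 11) = -10)
Mul(Add(Mul(-2, Add(2, 3)), J), -45) = Mul(Add(Mul(-2, Add(2, 3)), -10), -45) = Mul(Add(Mul(-2, 5), -10), -45) = Mul(Add(-10, -10), -45) = Mul(-20, -45) = 900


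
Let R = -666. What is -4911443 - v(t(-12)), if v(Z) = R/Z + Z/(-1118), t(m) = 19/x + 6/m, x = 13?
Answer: -3568642285987/726700 ≈ -4.9108e+6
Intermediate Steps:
t(m) = 19/13 + 6/m
v(Z) = -666/Z - Z/1118 (v(Z) = -666/Z + Z/(-1118) = -666/Z + Z*(-1/1118) = -666/Z - Z/1118)
-4911443 - v(t(-12)) = -4911443 - (-666/(19/13 + 6/(-12)) - (19/13 + 6/(-12))/1118) = -4911443 - (-666/(19/13 + 6*(-1/12)) - (19/13 + 6*(-1/12))/1118) = -4911443 - (-666/(19/13 - ½) - (19/13 - ½)/1118) = -4911443 - (-666/25/26 - 1/1118*25/26) = -4911443 - (-666*26/25 - 25/29068) = -4911443 - (-17316/25 - 25/29068) = -4911443 - 1*(-503342113/726700) = -4911443 + 503342113/726700 = -3568642285987/726700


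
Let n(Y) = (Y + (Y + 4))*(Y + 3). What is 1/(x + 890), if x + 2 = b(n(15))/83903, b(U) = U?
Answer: 83903/74506476 ≈ 0.0011261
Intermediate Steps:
n(Y) = (3 + Y)*(4 + 2*Y) (n(Y) = (Y + (4 + Y))*(3 + Y) = (4 + 2*Y)*(3 + Y) = (3 + Y)*(4 + 2*Y))
x = -167194/83903 (x = -2 + (12 + 2*15² + 10*15)/83903 = -2 + (12 + 2*225 + 150)*(1/83903) = -2 + (12 + 450 + 150)*(1/83903) = -2 + 612*(1/83903) = -2 + 612/83903 = -167194/83903 ≈ -1.9927)
1/(x + 890) = 1/(-167194/83903 + 890) = 1/(74506476/83903) = 83903/74506476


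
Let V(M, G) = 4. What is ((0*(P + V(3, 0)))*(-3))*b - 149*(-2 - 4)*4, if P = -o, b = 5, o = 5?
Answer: 3576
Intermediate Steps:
P = -5 (P = -1*5 = -5)
((0*(P + V(3, 0)))*(-3))*b - 149*(-2 - 4)*4 = ((0*(-5 + 4))*(-3))*5 - 149*(-2 - 4)*4 = ((0*(-1))*(-3))*5 - (-894)*4 = (0*(-3))*5 - 149*(-24) = 0*5 + 3576 = 0 + 3576 = 3576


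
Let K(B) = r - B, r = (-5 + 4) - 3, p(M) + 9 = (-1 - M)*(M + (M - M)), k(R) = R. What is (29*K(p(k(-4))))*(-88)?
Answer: -43384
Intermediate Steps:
p(M) = -9 + M*(-1 - M) (p(M) = -9 + (-1 - M)*(M + (M - M)) = -9 + (-1 - M)*(M + 0) = -9 + (-1 - M)*M = -9 + M*(-1 - M))
r = -4 (r = -1 - 3 = -4)
K(B) = -4 - B
(29*K(p(k(-4))))*(-88) = (29*(-4 - (-9 - 1*(-4) - 1*(-4)²)))*(-88) = (29*(-4 - (-9 + 4 - 1*16)))*(-88) = (29*(-4 - (-9 + 4 - 16)))*(-88) = (29*(-4 - 1*(-21)))*(-88) = (29*(-4 + 21))*(-88) = (29*17)*(-88) = 493*(-88) = -43384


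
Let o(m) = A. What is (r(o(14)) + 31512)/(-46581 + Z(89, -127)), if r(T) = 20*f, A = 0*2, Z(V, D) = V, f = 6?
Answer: -7908/11623 ≈ -0.68038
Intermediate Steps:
A = 0
o(m) = 0
r(T) = 120 (r(T) = 20*6 = 120)
(r(o(14)) + 31512)/(-46581 + Z(89, -127)) = (120 + 31512)/(-46581 + 89) = 31632/(-46492) = 31632*(-1/46492) = -7908/11623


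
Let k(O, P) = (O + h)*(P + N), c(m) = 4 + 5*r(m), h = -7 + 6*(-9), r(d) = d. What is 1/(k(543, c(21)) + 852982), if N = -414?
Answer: 1/705972 ≈ 1.4165e-6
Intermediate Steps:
h = -61 (h = -7 - 54 = -61)
c(m) = 4 + 5*m
k(O, P) = (-414 + P)*(-61 + O) (k(O, P) = (O - 61)*(P - 414) = (-61 + O)*(-414 + P) = (-414 + P)*(-61 + O))
1/(k(543, c(21)) + 852982) = 1/((25254 - 414*543 - 61*(4 + 5*21) + 543*(4 + 5*21)) + 852982) = 1/((25254 - 224802 - 61*(4 + 105) + 543*(4 + 105)) + 852982) = 1/((25254 - 224802 - 61*109 + 543*109) + 852982) = 1/((25254 - 224802 - 6649 + 59187) + 852982) = 1/(-147010 + 852982) = 1/705972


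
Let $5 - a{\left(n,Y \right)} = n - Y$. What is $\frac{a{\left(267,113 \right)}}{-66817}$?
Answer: $\frac{149}{66817} \approx 0.00223$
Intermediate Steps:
$a{\left(n,Y \right)} = 5 + Y - n$ ($a{\left(n,Y \right)} = 5 - \left(n - Y\right) = 5 + \left(Y - n\right) = 5 + Y - n$)
$\frac{a{\left(267,113 \right)}}{-66817} = \frac{5 + 113 - 267}{-66817} = \left(5 + 113 - 267\right) \left(- \frac{1}{66817}\right) = \left(-149\right) \left(- \frac{1}{66817}\right) = \frac{149}{66817}$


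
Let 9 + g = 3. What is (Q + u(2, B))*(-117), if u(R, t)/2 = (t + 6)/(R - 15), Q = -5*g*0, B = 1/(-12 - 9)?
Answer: 750/7 ≈ 107.14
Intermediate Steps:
g = -6 (g = -9 + 3 = -6)
B = -1/21 (B = 1/(-21) = -1/21 ≈ -0.047619)
Q = 0 (Q = -5*(-6)*0 = 30*0 = 0)
u(R, t) = 2*(6 + t)/(-15 + R) (u(R, t) = 2*((t + 6)/(R - 15)) = 2*((6 + t)/(-15 + R)) = 2*(6 + t)/(-15 + R))
(Q + u(2, B))*(-117) = (0 + 2*(6 - 1/21)/(-15 + 2))*(-117) = (0 + 2*(125/21)/(-13))*(-117) = (0 + 2*(-1/13)*(125/21))*(-117) = (0 - 250/273)*(-117) = -250/273*(-117) = 750/7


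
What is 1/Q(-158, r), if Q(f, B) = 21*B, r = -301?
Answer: -1/6321 ≈ -0.00015820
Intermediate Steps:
1/Q(-158, r) = 1/(21*(-301)) = 1/(-6321) = -1/6321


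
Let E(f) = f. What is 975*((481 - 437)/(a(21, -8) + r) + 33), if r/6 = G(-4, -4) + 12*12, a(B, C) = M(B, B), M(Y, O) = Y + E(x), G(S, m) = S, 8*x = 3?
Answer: 74020375/2297 ≈ 32225.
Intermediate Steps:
x = 3/8 (x = (⅛)*3 = 3/8 ≈ 0.37500)
M(Y, O) = 3/8 + Y (M(Y, O) = Y + 3/8 = 3/8 + Y)
a(B, C) = 3/8 + B
r = 840 (r = 6*(-4 + 12*12) = 6*(-4 + 144) = 6*140 = 840)
975*((481 - 437)/(a(21, -8) + r) + 33) = 975*((481 - 437)/((3/8 + 21) + 840) + 33) = 975*(44/(171/8 + 840) + 33) = 975*(44/(6891/8) + 33) = 975*(44*(8/6891) + 33) = 975*(352/6891 + 33) = 975*(227755/6891) = 74020375/2297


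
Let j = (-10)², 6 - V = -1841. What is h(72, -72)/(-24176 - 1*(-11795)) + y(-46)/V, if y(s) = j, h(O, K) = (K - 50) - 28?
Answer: 505050/7622569 ≈ 0.066257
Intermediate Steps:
h(O, K) = -78 + K (h(O, K) = (-50 + K) - 28 = -78 + K)
V = 1847 (V = 6 - 1*(-1841) = 6 + 1841 = 1847)
j = 100
y(s) = 100
h(72, -72)/(-24176 - 1*(-11795)) + y(-46)/V = (-78 - 72)/(-24176 - 1*(-11795)) + 100/1847 = -150/(-24176 + 11795) + 100*(1/1847) = -150/(-12381) + 100/1847 = -150*(-1/12381) + 100/1847 = 50/4127 + 100/1847 = 505050/7622569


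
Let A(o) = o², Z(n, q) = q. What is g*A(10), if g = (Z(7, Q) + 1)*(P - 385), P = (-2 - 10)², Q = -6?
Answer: 120500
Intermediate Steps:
P = 144 (P = (-12)² = 144)
g = 1205 (g = (-6 + 1)*(144 - 385) = -5*(-241) = 1205)
g*A(10) = 1205*10² = 1205*100 = 120500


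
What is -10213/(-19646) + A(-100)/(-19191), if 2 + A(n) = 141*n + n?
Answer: 158336725/125675462 ≈ 1.2599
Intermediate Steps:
A(n) = -2 + 142*n (A(n) = -2 + (141*n + n) = -2 + 142*n)
-10213/(-19646) + A(-100)/(-19191) = -10213/(-19646) + (-2 + 142*(-100))/(-19191) = -10213*(-1/19646) + (-2 - 14200)*(-1/19191) = 10213/19646 - 14202*(-1/19191) = 10213/19646 + 4734/6397 = 158336725/125675462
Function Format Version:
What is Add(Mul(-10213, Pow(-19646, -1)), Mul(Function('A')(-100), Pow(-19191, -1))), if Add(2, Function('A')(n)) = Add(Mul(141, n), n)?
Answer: Rational(158336725, 125675462) ≈ 1.2599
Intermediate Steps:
Function('A')(n) = Add(-2, Mul(142, n)) (Function('A')(n) = Add(-2, Add(Mul(141, n), n)) = Add(-2, Mul(142, n)))
Add(Mul(-10213, Pow(-19646, -1)), Mul(Function('A')(-100), Pow(-19191, -1))) = Add(Mul(-10213, Pow(-19646, -1)), Mul(Add(-2, Mul(142, -100)), Pow(-19191, -1))) = Add(Mul(-10213, Rational(-1, 19646)), Mul(Add(-2, -14200), Rational(-1, 19191))) = Add(Rational(10213, 19646), Mul(-14202, Rational(-1, 19191))) = Add(Rational(10213, 19646), Rational(4734, 6397)) = Rational(158336725, 125675462)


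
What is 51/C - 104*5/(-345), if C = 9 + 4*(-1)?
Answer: 4039/345 ≈ 11.707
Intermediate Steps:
C = 5 (C = 9 - 4 = 5)
51/C - 104*5/(-345) = 51/5 - 104*5/(-345) = 51*(⅕) - 13*40*(-1/345) = 51/5 - 520*(-1/345) = 51/5 + 104/69 = 4039/345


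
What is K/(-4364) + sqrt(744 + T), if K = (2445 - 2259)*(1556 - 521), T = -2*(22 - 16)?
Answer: -96255/2182 + 2*sqrt(183) ≈ -17.058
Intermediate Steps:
T = -12 (T = -2*6 = -12)
K = 192510 (K = 186*1035 = 192510)
K/(-4364) + sqrt(744 + T) = 192510/(-4364) + sqrt(744 - 12) = 192510*(-1/4364) + sqrt(732) = -96255/2182 + 2*sqrt(183)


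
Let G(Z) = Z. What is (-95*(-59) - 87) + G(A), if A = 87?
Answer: 5605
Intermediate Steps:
(-95*(-59) - 87) + G(A) = (-95*(-59) - 87) + 87 = (5605 - 87) + 87 = 5518 + 87 = 5605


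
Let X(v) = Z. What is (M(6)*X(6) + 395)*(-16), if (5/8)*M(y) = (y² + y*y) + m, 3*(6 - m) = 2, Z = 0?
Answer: -6320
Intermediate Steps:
m = 16/3 (m = 6 - ⅓*2 = 6 - ⅔ = 16/3 ≈ 5.3333)
X(v) = 0
M(y) = 128/15 + 16*y²/5 (M(y) = 8*((y² + y*y) + 16/3)/5 = 8*((y² + y²) + 16/3)/5 = 8*(2*y² + 16/3)/5 = 8*(16/3 + 2*y²)/5 = 128/15 + 16*y²/5)
(M(6)*X(6) + 395)*(-16) = ((128/15 + (16/5)*6²)*0 + 395)*(-16) = ((128/15 + (16/5)*36)*0 + 395)*(-16) = ((128/15 + 576/5)*0 + 395)*(-16) = ((1856/15)*0 + 395)*(-16) = (0 + 395)*(-16) = 395*(-16) = -6320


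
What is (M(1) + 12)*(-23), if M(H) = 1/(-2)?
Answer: -529/2 ≈ -264.50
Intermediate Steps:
M(H) = -½
(M(1) + 12)*(-23) = (-½ + 12)*(-23) = (23/2)*(-23) = -529/2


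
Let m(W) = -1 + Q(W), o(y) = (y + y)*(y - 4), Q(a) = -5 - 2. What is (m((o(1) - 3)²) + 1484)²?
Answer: 2178576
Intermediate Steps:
Q(a) = -7
o(y) = 2*y*(-4 + y) (o(y) = (2*y)*(-4 + y) = 2*y*(-4 + y))
m(W) = -8 (m(W) = -1 - 7 = -8)
(m((o(1) - 3)²) + 1484)² = (-8 + 1484)² = 1476² = 2178576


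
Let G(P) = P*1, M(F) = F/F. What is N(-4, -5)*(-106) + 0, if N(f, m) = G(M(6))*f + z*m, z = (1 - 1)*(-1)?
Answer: 424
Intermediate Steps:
M(F) = 1
z = 0 (z = 0*(-1) = 0)
G(P) = P
N(f, m) = f (N(f, m) = 1*f + 0*m = f + 0 = f)
N(-4, -5)*(-106) + 0 = -4*(-106) + 0 = 424 + 0 = 424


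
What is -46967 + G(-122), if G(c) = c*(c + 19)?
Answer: -34401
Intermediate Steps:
G(c) = c*(19 + c)
-46967 + G(-122) = -46967 - 122*(19 - 122) = -46967 - 122*(-103) = -46967 + 12566 = -34401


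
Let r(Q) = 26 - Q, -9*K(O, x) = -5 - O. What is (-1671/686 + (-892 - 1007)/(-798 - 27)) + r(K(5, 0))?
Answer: 42030017/1697850 ≈ 24.755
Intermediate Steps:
K(O, x) = 5/9 + O/9 (K(O, x) = -(-5 - O)/9 = 5/9 + O/9)
(-1671/686 + (-892 - 1007)/(-798 - 27)) + r(K(5, 0)) = (-1671/686 + (-892 - 1007)/(-798 - 27)) + (26 - (5/9 + (⅑)*5)) = (-1671*1/686 - 1899/(-825)) + (26 - (5/9 + 5/9)) = (-1671/686 - 1899*(-1/825)) + (26 - 1*10/9) = (-1671/686 + 633/275) + (26 - 10/9) = -25287/188650 + 224/9 = 42030017/1697850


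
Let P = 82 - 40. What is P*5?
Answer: 210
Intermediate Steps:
P = 42
P*5 = 42*5 = 210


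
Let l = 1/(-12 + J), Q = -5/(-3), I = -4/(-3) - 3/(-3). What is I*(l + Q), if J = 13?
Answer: 56/9 ≈ 6.2222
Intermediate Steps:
I = 7/3 (I = -4*(-1/3) - 3*(-1/3) = 4/3 + 1 = 7/3 ≈ 2.3333)
Q = 5/3 (Q = -5*(-1/3) = 5/3 ≈ 1.6667)
l = 1 (l = 1/(-12 + 13) = 1/1 = 1)
I*(l + Q) = 7*(1 + 5/3)/3 = (7/3)*(8/3) = 56/9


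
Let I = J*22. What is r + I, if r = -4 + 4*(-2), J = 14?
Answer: 296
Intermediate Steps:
r = -12 (r = -4 - 8 = -12)
I = 308 (I = 14*22 = 308)
r + I = -12 + 308 = 296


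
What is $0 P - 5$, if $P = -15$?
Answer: $-5$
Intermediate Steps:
$0 P - 5 = 0 \left(-15\right) - 5 = 0 - 5 = -5$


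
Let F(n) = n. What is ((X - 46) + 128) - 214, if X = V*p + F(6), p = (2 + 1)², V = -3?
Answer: -153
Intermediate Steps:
p = 9 (p = 3² = 9)
X = -21 (X = -3*9 + 6 = -27 + 6 = -21)
((X - 46) + 128) - 214 = ((-21 - 46) + 128) - 214 = (-67 + 128) - 214 = 61 - 214 = -153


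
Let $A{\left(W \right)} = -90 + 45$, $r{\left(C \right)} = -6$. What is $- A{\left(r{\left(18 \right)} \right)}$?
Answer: $45$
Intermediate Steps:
$A{\left(W \right)} = -45$
$- A{\left(r{\left(18 \right)} \right)} = \left(-1\right) \left(-45\right) = 45$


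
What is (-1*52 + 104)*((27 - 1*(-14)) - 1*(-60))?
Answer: 5252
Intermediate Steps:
(-1*52 + 104)*((27 - 1*(-14)) - 1*(-60)) = (-52 + 104)*((27 + 14) + 60) = 52*(41 + 60) = 52*101 = 5252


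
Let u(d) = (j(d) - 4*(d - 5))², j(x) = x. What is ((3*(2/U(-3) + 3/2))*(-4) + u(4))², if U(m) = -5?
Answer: 64516/25 ≈ 2580.6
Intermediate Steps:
u(d) = (20 - 3*d)² (u(d) = (d - 4*(d - 5))² = (d - 4*(-5 + d))² = (d + (20 - 4*d))² = (20 - 3*d)²)
((3*(2/U(-3) + 3/2))*(-4) + u(4))² = ((3*(2/(-5) + 3/2))*(-4) + (20 - 3*4)²)² = ((3*(2*(-⅕) + 3*(½)))*(-4) + (20 - 12)²)² = ((3*(-⅖ + 3/2))*(-4) + 8²)² = ((3*(11/10))*(-4) + 64)² = ((33/10)*(-4) + 64)² = (-66/5 + 64)² = (254/5)² = 64516/25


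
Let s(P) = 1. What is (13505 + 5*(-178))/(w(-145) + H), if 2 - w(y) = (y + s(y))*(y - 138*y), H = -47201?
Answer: 4205/937787 ≈ 0.0044840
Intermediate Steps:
w(y) = 2 + 137*y*(1 + y) (w(y) = 2 - (y + 1)*(y - 138*y) = 2 - (1 + y)*(-137*y) = 2 - (-137)*y*(1 + y) = 2 + 137*y*(1 + y))
(13505 + 5*(-178))/(w(-145) + H) = (13505 + 5*(-178))/((2 + 137*(-145) + 137*(-145)²) - 47201) = (13505 - 890)/((2 - 19865 + 137*21025) - 47201) = 12615/((2 - 19865 + 2880425) - 47201) = 12615/(2860562 - 47201) = 12615/2813361 = 12615*(1/2813361) = 4205/937787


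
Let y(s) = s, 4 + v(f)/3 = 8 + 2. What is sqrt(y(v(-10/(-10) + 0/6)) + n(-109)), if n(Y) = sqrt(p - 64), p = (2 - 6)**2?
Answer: sqrt(18 + 4*I*sqrt(3)) ≈ 4.3178 + 0.80228*I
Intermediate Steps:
p = 16 (p = (-4)**2 = 16)
v(f) = 18 (v(f) = -12 + 3*(8 + 2) = -12 + 3*10 = -12 + 30 = 18)
n(Y) = 4*I*sqrt(3) (n(Y) = sqrt(16 - 64) = sqrt(-48) = 4*I*sqrt(3))
sqrt(y(v(-10/(-10) + 0/6)) + n(-109)) = sqrt(18 + 4*I*sqrt(3))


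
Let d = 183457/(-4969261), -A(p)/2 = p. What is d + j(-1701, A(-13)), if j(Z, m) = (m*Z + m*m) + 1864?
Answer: -207148797503/4969261 ≈ -41686.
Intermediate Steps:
A(p) = -2*p
d = -183457/4969261 (d = 183457*(-1/4969261) = -183457/4969261 ≈ -0.036918)
j(Z, m) = 1864 + m**2 + Z*m (j(Z, m) = (Z*m + m**2) + 1864 = (m**2 + Z*m) + 1864 = 1864 + m**2 + Z*m)
d + j(-1701, A(-13)) = -183457/4969261 + (1864 + (-2*(-13))**2 - (-3402)*(-13)) = -183457/4969261 + (1864 + 26**2 - 1701*26) = -183457/4969261 + (1864 + 676 - 44226) = -183457/4969261 - 41686 = -207148797503/4969261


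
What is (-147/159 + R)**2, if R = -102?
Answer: 29757025/2809 ≈ 10593.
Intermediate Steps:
(-147/159 + R)**2 = (-147/159 - 102)**2 = (-147*1/159 - 102)**2 = (-49/53 - 102)**2 = (-5455/53)**2 = 29757025/2809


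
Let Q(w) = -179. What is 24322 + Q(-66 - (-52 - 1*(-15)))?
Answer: 24143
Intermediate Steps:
24322 + Q(-66 - (-52 - 1*(-15))) = 24322 - 179 = 24143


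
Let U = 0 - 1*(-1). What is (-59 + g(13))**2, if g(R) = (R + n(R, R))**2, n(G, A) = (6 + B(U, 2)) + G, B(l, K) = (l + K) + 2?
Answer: 1716100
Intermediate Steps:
U = 1 (U = 0 + 1 = 1)
B(l, K) = 2 + K + l (B(l, K) = (K + l) + 2 = 2 + K + l)
n(G, A) = 11 + G (n(G, A) = (6 + (2 + 2 + 1)) + G = (6 + 5) + G = 11 + G)
g(R) = (11 + 2*R)**2 (g(R) = (R + (11 + R))**2 = (11 + 2*R)**2)
(-59 + g(13))**2 = (-59 + (11 + 2*13)**2)**2 = (-59 + (11 + 26)**2)**2 = (-59 + 37**2)**2 = (-59 + 1369)**2 = 1310**2 = 1716100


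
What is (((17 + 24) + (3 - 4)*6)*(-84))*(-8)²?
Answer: -188160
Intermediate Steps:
(((17 + 24) + (3 - 4)*6)*(-84))*(-8)² = ((41 - 1*6)*(-84))*64 = ((41 - 6)*(-84))*64 = (35*(-84))*64 = -2940*64 = -188160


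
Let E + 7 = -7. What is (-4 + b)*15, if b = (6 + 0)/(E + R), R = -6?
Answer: -129/2 ≈ -64.500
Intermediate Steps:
E = -14 (E = -7 - 7 = -14)
b = -3/10 (b = (6 + 0)/(-14 - 6) = 6/(-20) = 6*(-1/20) = -3/10 ≈ -0.30000)
(-4 + b)*15 = (-4 - 3/10)*15 = -43/10*15 = -129/2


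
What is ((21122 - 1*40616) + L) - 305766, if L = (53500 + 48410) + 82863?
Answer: -140487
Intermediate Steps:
L = 184773 (L = 101910 + 82863 = 184773)
((21122 - 1*40616) + L) - 305766 = ((21122 - 1*40616) + 184773) - 305766 = ((21122 - 40616) + 184773) - 305766 = (-19494 + 184773) - 305766 = 165279 - 305766 = -140487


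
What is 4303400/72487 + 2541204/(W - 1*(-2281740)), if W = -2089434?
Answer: 168628982458/2323280837 ≈ 72.582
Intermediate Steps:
4303400/72487 + 2541204/(W - 1*(-2281740)) = 4303400/72487 + 2541204/(-2089434 - 1*(-2281740)) = 4303400*(1/72487) + 2541204/(-2089434 + 2281740) = 4303400/72487 + 2541204/192306 = 4303400/72487 + 2541204*(1/192306) = 4303400/72487 + 423534/32051 = 168628982458/2323280837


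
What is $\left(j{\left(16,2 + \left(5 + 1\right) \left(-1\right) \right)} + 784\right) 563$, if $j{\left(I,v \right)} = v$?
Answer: $439140$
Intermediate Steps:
$\left(j{\left(16,2 + \left(5 + 1\right) \left(-1\right) \right)} + 784\right) 563 = \left(\left(2 + \left(5 + 1\right) \left(-1\right)\right) + 784\right) 563 = \left(\left(2 + 6 \left(-1\right)\right) + 784\right) 563 = \left(\left(2 - 6\right) + 784\right) 563 = \left(-4 + 784\right) 563 = 780 \cdot 563 = 439140$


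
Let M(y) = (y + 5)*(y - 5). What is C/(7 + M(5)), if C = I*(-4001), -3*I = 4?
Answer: 16004/21 ≈ 762.10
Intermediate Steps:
I = -4/3 (I = -1/3*4 = -4/3 ≈ -1.3333)
M(y) = (-5 + y)*(5 + y) (M(y) = (5 + y)*(-5 + y) = (-5 + y)*(5 + y))
C = 16004/3 (C = -4/3*(-4001) = 16004/3 ≈ 5334.7)
C/(7 + M(5)) = 16004/(3*(7 + (-25 + 5**2))) = 16004/(3*(7 + (-25 + 25))) = 16004/(3*(7 + 0)) = (16004/3)/7 = (16004/3)*(1/7) = 16004/21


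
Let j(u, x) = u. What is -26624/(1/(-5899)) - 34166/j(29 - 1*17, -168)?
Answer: 942312773/6 ≈ 1.5705e+8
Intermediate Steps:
-26624/(1/(-5899)) - 34166/j(29 - 1*17, -168) = -26624/(1/(-5899)) - 34166/(29 - 1*17) = -26624/(-1/5899) - 34166/(29 - 17) = -26624*(-5899) - 34166/12 = 157054976 - 34166*1/12 = 157054976 - 17083/6 = 942312773/6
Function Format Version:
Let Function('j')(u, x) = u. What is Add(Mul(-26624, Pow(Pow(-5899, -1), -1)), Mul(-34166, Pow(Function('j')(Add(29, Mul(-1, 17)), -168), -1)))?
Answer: Rational(942312773, 6) ≈ 1.5705e+8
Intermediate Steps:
Add(Mul(-26624, Pow(Pow(-5899, -1), -1)), Mul(-34166, Pow(Function('j')(Add(29, Mul(-1, 17)), -168), -1))) = Add(Mul(-26624, Pow(Pow(-5899, -1), -1)), Mul(-34166, Pow(Add(29, Mul(-1, 17)), -1))) = Add(Mul(-26624, Pow(Rational(-1, 5899), -1)), Mul(-34166, Pow(Add(29, -17), -1))) = Add(Mul(-26624, -5899), Mul(-34166, Pow(12, -1))) = Add(157054976, Mul(-34166, Rational(1, 12))) = Add(157054976, Rational(-17083, 6)) = Rational(942312773, 6)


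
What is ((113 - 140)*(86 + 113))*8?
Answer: -42984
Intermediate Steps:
((113 - 140)*(86 + 113))*8 = -27*199*8 = -5373*8 = -42984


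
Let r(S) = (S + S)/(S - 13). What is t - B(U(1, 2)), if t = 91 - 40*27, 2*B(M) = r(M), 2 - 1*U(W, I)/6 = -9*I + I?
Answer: -94063/95 ≈ -990.14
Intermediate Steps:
U(W, I) = 12 + 48*I (U(W, I) = 12 - 6*(-9*I + I) = 12 - (-48)*I = 12 + 48*I)
r(S) = 2*S/(-13 + S) (r(S) = (2*S)/(-13 + S) = 2*S/(-13 + S))
B(M) = M/(-13 + M) (B(M) = (2*M/(-13 + M))/2 = M/(-13 + M))
t = -989 (t = 91 - 1080 = -989)
t - B(U(1, 2)) = -989 - (12 + 48*2)/(-13 + (12 + 48*2)) = -989 - (12 + 96)/(-13 + (12 + 96)) = -989 - 108/(-13 + 108) = -989 - 108/95 = -94063/95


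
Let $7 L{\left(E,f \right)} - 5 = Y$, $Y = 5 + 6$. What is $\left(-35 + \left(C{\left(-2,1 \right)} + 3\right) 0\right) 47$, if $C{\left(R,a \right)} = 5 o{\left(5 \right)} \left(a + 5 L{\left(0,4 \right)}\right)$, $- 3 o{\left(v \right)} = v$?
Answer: $-1645$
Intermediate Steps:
$Y = 11$
$o{\left(v \right)} = - \frac{v}{3}$
$L{\left(E,f \right)} = \frac{16}{7}$ ($L{\left(E,f \right)} = \frac{5}{7} + \frac{1}{7} \cdot 11 = \frac{5}{7} + \frac{11}{7} = \frac{16}{7}$)
$C{\left(R,a \right)} = - \frac{2000}{21} - \frac{25 a}{3}$ ($C{\left(R,a \right)} = 5 \left(\left(- \frac{1}{3}\right) 5\right) \left(a + 5 \cdot \frac{16}{7}\right) = 5 \left(- \frac{5}{3}\right) \left(a + \frac{80}{7}\right) = - \frac{25 \left(\frac{80}{7} + a\right)}{3} = - \frac{2000}{21} - \frac{25 a}{3}$)
$\left(-35 + \left(C{\left(-2,1 \right)} + 3\right) 0\right) 47 = \left(-35 + \left(\left(- \frac{2000}{21} - \frac{25}{3}\right) + 3\right) 0\right) 47 = \left(-35 + \left(- \frac{725}{7} + 3\right) 0\right) 47 = \left(-35 - 0\right) 47 = \left(-35 + 0\right) 47 = \left(-35\right) 47 = -1645$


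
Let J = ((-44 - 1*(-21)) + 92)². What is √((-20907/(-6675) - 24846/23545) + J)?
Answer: 6*√580981754050241/2095505 ≈ 69.015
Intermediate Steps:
J = 4761 (J = ((-44 + 21) + 92)² = (-23 + 92)² = 69² = 4761)
√((-20907/(-6675) - 24846/23545) + J) = √((-20907/(-6675) - 24846/23545) + 4761) = √((-20907*(-1/6675) - 24846*1/23545) + 4761) = √((6969/2225 - 24846/23545) + 4761) = √(21760551/10477525 + 4761) = √(49905257076/10477525) = 6*√580981754050241/2095505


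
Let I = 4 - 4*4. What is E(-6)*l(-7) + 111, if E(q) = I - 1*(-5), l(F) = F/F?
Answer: 104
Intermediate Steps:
l(F) = 1
I = -12 (I = 4 - 16 = -12)
E(q) = -7 (E(q) = -12 - 1*(-5) = -12 + 5 = -7)
E(-6)*l(-7) + 111 = -7*1 + 111 = -7 + 111 = 104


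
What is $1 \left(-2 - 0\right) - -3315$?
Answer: $3313$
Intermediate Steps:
$1 \left(-2 - 0\right) - -3315 = 1 \left(-2 + 0\right) + 3315 = 1 \left(-2\right) + 3315 = -2 + 3315 = 3313$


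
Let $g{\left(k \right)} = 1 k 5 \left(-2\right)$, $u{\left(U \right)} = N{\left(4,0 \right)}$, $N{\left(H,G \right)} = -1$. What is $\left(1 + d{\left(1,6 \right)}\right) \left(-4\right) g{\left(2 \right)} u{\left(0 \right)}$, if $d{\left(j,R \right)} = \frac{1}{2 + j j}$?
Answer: $- \frac{320}{3} \approx -106.67$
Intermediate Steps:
$u{\left(U \right)} = -1$
$d{\left(j,R \right)} = \frac{1}{2 + j^{2}}$
$g{\left(k \right)} = - 10 k$ ($g{\left(k \right)} = k 5 \left(-2\right) = 5 k \left(-2\right) = - 10 k$)
$\left(1 + d{\left(1,6 \right)}\right) \left(-4\right) g{\left(2 \right)} u{\left(0 \right)} = \left(1 + \frac{1}{2 + 1^{2}}\right) \left(-4\right) \left(\left(-10\right) 2\right) \left(-1\right) = \left(1 + \frac{1}{2 + 1}\right) \left(-4\right) \left(-20\right) \left(-1\right) = \left(1 + \frac{1}{3}\right) \left(-4\right) \left(-20\right) \left(-1\right) = \frac{4}{3} \left(-4\right) \left(-20\right) \left(-1\right) = \left(- \frac{16}{3}\right) \left(-20\right) \left(-1\right) = \frac{320}{3} \left(-1\right) = - \frac{320}{3}$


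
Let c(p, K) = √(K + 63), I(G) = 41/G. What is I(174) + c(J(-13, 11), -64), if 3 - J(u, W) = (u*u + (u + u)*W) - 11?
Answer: 41/174 + I ≈ 0.23563 + 1.0*I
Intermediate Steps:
J(u, W) = 14 - u² - 2*W*u (J(u, W) = 3 - ((u*u + (u + u)*W) - 11) = 3 - ((u² + (2*u)*W) - 11) = 3 - ((u² + 2*W*u) - 11) = 3 - (-11 + u² + 2*W*u) = 3 + (11 - u² - 2*W*u) = 14 - u² - 2*W*u)
c(p, K) = √(63 + K)
I(174) + c(J(-13, 11), -64) = 41/174 + √(63 - 64) = 41*(1/174) + √(-1) = 41/174 + I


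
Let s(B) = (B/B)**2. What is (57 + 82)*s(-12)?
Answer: 139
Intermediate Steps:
s(B) = 1 (s(B) = 1**2 = 1)
(57 + 82)*s(-12) = (57 + 82)*1 = 139*1 = 139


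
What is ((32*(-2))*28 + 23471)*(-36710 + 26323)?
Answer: -225179773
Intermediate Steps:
((32*(-2))*28 + 23471)*(-36710 + 26323) = (-64*28 + 23471)*(-10387) = (-1792 + 23471)*(-10387) = 21679*(-10387) = -225179773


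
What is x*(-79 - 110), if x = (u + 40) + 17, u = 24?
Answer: -15309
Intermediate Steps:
x = 81 (x = (24 + 40) + 17 = 64 + 17 = 81)
x*(-79 - 110) = 81*(-79 - 110) = 81*(-189) = -15309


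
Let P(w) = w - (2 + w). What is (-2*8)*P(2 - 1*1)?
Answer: 32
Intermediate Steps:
P(w) = -2 (P(w) = w + (-2 - w) = -2)
(-2*8)*P(2 - 1*1) = -2*8*(-2) = -16*(-2) = 32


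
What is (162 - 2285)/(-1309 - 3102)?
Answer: 193/401 ≈ 0.48130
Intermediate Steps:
(162 - 2285)/(-1309 - 3102) = -2123/(-4411) = -2123*(-1/4411) = 193/401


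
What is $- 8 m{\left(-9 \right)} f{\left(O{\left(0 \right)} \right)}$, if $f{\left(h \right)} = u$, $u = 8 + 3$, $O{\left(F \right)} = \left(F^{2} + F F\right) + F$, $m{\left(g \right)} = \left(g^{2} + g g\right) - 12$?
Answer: $-13200$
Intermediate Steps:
$m{\left(g \right)} = -12 + 2 g^{2}$ ($m{\left(g \right)} = \left(g^{2} + g^{2}\right) - 12 = 2 g^{2} - 12 = -12 + 2 g^{2}$)
$O{\left(F \right)} = F + 2 F^{2}$ ($O{\left(F \right)} = \left(F^{2} + F^{2}\right) + F = 2 F^{2} + F = F + 2 F^{2}$)
$u = 11$
$f{\left(h \right)} = 11$
$- 8 m{\left(-9 \right)} f{\left(O{\left(0 \right)} \right)} = - 8 \left(-12 + 2 \left(-9\right)^{2}\right) 11 = - 8 \left(-12 + 2 \cdot 81\right) 11 = - 8 \left(-12 + 162\right) 11 = \left(-8\right) 150 \cdot 11 = \left(-1200\right) 11 = -13200$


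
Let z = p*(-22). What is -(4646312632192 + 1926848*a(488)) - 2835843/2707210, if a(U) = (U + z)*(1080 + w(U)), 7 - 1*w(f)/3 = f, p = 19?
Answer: -12445995749955967363/2707210 ≈ -4.5974e+12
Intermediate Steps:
z = -418 (z = 19*(-22) = -418)
w(f) = 21 - 3*f
a(U) = (-418 + U)*(1101 - 3*U) (a(U) = (U - 418)*(1080 + (21 - 3*U)) = (-418 + U)*(1101 - 3*U))
-(4646312632192 + 1926848*a(488)) - 2835843/2707210 = -1926848/(1/((-460218 - 3*488² + 2355*488) + 2411354)) - 2835843/2707210 = -1926848/(1/((-460218 - 3*238144 + 1149240) + 2411354)) - 2835843*1/2707210 = -1926848/(1/((-460218 - 714432 + 1149240) + 2411354)) - 2835843/2707210 = -1926848/(1/(-25410 + 2411354)) - 2835843/2707210 = -1926848/(1/2385944) - 2835843/2707210 = -1926848/1/2385944 - 2835843/2707210 = -1926848*2385944 - 2835843/2707210 = -4597351424512 - 2835843/2707210 = -12445995749955967363/2707210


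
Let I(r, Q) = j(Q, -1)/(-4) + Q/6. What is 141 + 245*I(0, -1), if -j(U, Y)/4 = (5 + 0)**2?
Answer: 37351/6 ≈ 6225.2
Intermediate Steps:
j(U, Y) = -100 (j(U, Y) = -4*(5 + 0)**2 = -4*5**2 = -4*25 = -100)
I(r, Q) = 25 + Q/6 (I(r, Q) = -100/(-4) + Q/6 = -100*(-1/4) + Q*(1/6) = 25 + Q/6)
141 + 245*I(0, -1) = 141 + 245*(25 + (1/6)*(-1)) = 141 + 245*(25 - 1/6) = 141 + 245*(149/6) = 141 + 36505/6 = 37351/6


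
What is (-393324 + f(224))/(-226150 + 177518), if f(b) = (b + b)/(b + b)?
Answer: 393323/48632 ≈ 8.0877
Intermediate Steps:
f(b) = 1 (f(b) = (2*b)/((2*b)) = (2*b)*(1/(2*b)) = 1)
(-393324 + f(224))/(-226150 + 177518) = (-393324 + 1)/(-226150 + 177518) = -393323/(-48632) = -393323*(-1/48632) = 393323/48632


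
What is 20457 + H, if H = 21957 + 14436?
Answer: 56850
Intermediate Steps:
H = 36393
20457 + H = 20457 + 36393 = 56850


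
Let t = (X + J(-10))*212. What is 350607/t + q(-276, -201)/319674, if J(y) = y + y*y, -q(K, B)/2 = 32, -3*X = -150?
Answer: 56039021299/4743962160 ≈ 11.813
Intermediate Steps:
X = 50 (X = -1/3*(-150) = 50)
q(K, B) = -64 (q(K, B) = -2*32 = -64)
J(y) = y + y**2
t = 29680 (t = (50 - 10*(1 - 10))*212 = (50 - 10*(-9))*212 = (50 + 90)*212 = 140*212 = 29680)
350607/t + q(-276, -201)/319674 = 350607/29680 - 64/319674 = 350607*(1/29680) - 64*1/319674 = 350607/29680 - 32/159837 = 56039021299/4743962160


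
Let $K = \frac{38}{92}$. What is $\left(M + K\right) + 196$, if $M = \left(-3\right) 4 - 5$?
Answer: $\frac{8253}{46} \approx 179.41$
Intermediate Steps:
$K = \frac{19}{46}$ ($K = 38 \cdot \frac{1}{92} = \frac{19}{46} \approx 0.41304$)
$M = -17$ ($M = -12 - 5 = -17$)
$\left(M + K\right) + 196 = \left(-17 + \frac{19}{46}\right) + 196 = - \frac{763}{46} + 196 = \frac{8253}{46}$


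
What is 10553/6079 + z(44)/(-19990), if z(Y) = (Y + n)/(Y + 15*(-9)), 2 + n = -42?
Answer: 10553/6079 ≈ 1.7360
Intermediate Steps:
n = -44 (n = -2 - 42 = -44)
z(Y) = (-44 + Y)/(-135 + Y) (z(Y) = (Y - 44)/(Y + 15*(-9)) = (-44 + Y)/(Y - 135) = (-44 + Y)/(-135 + Y))
10553/6079 + z(44)/(-19990) = 10553/6079 + ((-44 + 44)/(-135 + 44))/(-19990) = 10553*(1/6079) + (0/(-91))*(-1/19990) = 10553/6079 - 1/91*0*(-1/19990) = 10553/6079 + 0*(-1/19990) = 10553/6079 + 0 = 10553/6079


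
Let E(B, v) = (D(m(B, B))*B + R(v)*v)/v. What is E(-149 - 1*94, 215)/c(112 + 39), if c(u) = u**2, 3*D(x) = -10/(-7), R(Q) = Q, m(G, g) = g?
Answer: 64553/6863101 ≈ 0.0094058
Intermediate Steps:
D(x) = 10/21 (D(x) = (-10/(-7))/3 = (-10*(-1/7))/3 = (1/3)*(10/7) = 10/21)
E(B, v) = (v**2 + 10*B/21)/v (E(B, v) = (10*B/21 + v*v)/v = (10*B/21 + v**2)/v = (v**2 + 10*B/21)/v)
E(-149 - 1*94, 215)/c(112 + 39) = (215 + (10/21)*(-149 - 1*94)/215)/((112 + 39)**2) = (215 + (10/21)*(-149 - 94)*(1/215))/(151**2) = (215 + (10/21)*(-243)*(1/215))/22801 = (215 - 162/301)*(1/22801) = (64553/301)*(1/22801) = 64553/6863101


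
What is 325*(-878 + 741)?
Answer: -44525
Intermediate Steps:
325*(-878 + 741) = 325*(-137) = -44525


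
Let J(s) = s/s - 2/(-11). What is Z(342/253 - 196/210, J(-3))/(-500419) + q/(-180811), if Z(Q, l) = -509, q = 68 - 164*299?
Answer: 24596550391/90481259809 ≈ 0.27184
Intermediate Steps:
J(s) = 13/11 (J(s) = 1 - 2*(-1/11) = 1 + 2/11 = 13/11)
q = -48968 (q = 68 - 49036 = -48968)
Z(342/253 - 196/210, J(-3))/(-500419) + q/(-180811) = -509/(-500419) - 48968/(-180811) = -509*(-1/500419) - 48968*(-1/180811) = 509/500419 + 48968/180811 = 24596550391/90481259809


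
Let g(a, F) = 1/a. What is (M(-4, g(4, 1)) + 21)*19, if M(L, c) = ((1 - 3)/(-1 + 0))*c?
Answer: 817/2 ≈ 408.50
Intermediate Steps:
M(L, c) = 2*c (M(L, c) = (-2/(-1))*c = (-2*(-1))*c = 2*c)
(M(-4, g(4, 1)) + 21)*19 = (2/4 + 21)*19 = (2*(1/4) + 21)*19 = (1/2 + 21)*19 = (43/2)*19 = 817/2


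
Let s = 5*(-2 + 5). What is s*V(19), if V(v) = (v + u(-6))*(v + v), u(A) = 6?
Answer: 14250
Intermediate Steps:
V(v) = 2*v*(6 + v) (V(v) = (v + 6)*(v + v) = (6 + v)*(2*v) = 2*v*(6 + v))
s = 15 (s = 5*3 = 15)
s*V(19) = 15*(2*19*(6 + 19)) = 15*(2*19*25) = 15*950 = 14250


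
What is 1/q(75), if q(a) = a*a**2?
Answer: 1/421875 ≈ 2.3704e-6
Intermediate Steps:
q(a) = a**3
1/q(75) = 1/(75**3) = 1/421875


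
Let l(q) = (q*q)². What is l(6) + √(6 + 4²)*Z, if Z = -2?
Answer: 1296 - 2*√22 ≈ 1286.6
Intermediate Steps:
l(q) = q⁴ (l(q) = (q²)² = q⁴)
l(6) + √(6 + 4²)*Z = 6⁴ + √(6 + 4²)*(-2) = 1296 + √(6 + 16)*(-2) = 1296 + √22*(-2) = 1296 - 2*√22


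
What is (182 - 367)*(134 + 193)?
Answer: -60495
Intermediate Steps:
(182 - 367)*(134 + 193) = -185*327 = -60495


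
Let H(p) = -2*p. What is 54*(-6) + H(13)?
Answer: -350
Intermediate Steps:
54*(-6) + H(13) = 54*(-6) - 2*13 = -324 - 26 = -350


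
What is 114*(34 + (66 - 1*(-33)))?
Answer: 15162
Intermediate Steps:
114*(34 + (66 - 1*(-33))) = 114*(34 + (66 + 33)) = 114*(34 + 99) = 114*133 = 15162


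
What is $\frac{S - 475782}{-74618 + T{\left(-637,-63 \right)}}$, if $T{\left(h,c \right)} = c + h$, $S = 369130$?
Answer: $\frac{53326}{37659} \approx 1.416$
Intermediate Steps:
$\frac{S - 475782}{-74618 + T{\left(-637,-63 \right)}} = \frac{369130 - 475782}{-74618 - 700} = - \frac{106652}{-74618 - 700} = - \frac{106652}{-75318} = \left(-106652\right) \left(- \frac{1}{75318}\right) = \frac{53326}{37659}$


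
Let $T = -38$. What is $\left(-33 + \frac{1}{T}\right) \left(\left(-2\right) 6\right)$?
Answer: $\frac{7530}{19} \approx 396.32$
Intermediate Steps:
$\left(-33 + \frac{1}{T}\right) \left(\left(-2\right) 6\right) = \left(-33 + \frac{1}{-38}\right) \left(\left(-2\right) 6\right) = \left(-33 - \frac{1}{38}\right) \left(-12\right) = \left(- \frac{1255}{38}\right) \left(-12\right) = \frac{7530}{19}$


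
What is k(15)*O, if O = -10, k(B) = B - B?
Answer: 0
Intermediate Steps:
k(B) = 0
k(15)*O = 0*(-10) = 0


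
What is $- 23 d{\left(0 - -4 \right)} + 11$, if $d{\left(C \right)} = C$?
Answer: $-81$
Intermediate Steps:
$- 23 d{\left(0 - -4 \right)} + 11 = - 23 \left(0 - -4\right) + 11 = - 23 \left(0 + 4\right) + 11 = \left(-23\right) 4 + 11 = -92 + 11 = -81$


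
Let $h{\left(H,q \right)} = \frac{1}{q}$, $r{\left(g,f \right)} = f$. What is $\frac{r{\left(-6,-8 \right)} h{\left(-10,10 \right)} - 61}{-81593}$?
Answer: $\frac{309}{407965} \approx 0.00075742$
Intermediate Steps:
$\frac{r{\left(-6,-8 \right)} h{\left(-10,10 \right)} - 61}{-81593} = \frac{- \frac{8}{10} - 61}{-81593} = \left(\left(-8\right) \frac{1}{10} - 61\right) \left(- \frac{1}{81593}\right) = \left(- \frac{4}{5} - 61\right) \left(- \frac{1}{81593}\right) = \left(- \frac{309}{5}\right) \left(- \frac{1}{81593}\right) = \frac{309}{407965}$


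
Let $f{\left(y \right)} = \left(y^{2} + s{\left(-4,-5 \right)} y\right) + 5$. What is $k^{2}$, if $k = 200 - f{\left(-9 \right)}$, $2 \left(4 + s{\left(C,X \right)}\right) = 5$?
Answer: $\frac{40401}{4} \approx 10100.0$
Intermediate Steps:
$s{\left(C,X \right)} = - \frac{3}{2}$ ($s{\left(C,X \right)} = -4 + \frac{1}{2} \cdot 5 = -4 + \frac{5}{2} = - \frac{3}{2}$)
$f{\left(y \right)} = 5 + y^{2} - \frac{3 y}{2}$ ($f{\left(y \right)} = \left(y^{2} - \frac{3 y}{2}\right) + 5 = 5 + y^{2} - \frac{3 y}{2}$)
$k = \frac{201}{2}$ ($k = 200 - \left(5 + \left(-9\right)^{2} - - \frac{27}{2}\right) = 200 - \left(5 + 81 + \frac{27}{2}\right) = 200 - \frac{199}{2} = \frac{201}{2} \approx 100.5$)
$k^{2} = \left(\frac{201}{2}\right)^{2} = \frac{40401}{4}$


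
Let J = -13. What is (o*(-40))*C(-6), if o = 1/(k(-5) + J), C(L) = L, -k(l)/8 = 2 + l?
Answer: 240/11 ≈ 21.818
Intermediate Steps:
k(l) = -16 - 8*l (k(l) = -8*(2 + l) = -16 - 8*l)
o = 1/11 (o = 1/((-16 - 8*(-5)) - 13) = 1/((-16 + 40) - 13) = 1/(24 - 13) = 1/11 ≈ 0.090909)
(o*(-40))*C(-6) = ((1/11)*(-40))*(-6) = -40/11*(-6) = 240/11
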